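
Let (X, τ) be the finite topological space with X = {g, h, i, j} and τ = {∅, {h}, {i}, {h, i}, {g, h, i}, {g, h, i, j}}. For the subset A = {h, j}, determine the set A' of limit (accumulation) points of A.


A' = {g, j}

For each x ∈ X, list the open sets U ∈ τ with x ∈ U, then check whether U ∩ (A ∖ {x}) ≠ ∅ for every such U.
  x = g: opens ∋ x are {g, h, i}, {g, h, i, j}; each meets A ∖ {g}, so x IS a limit point.
  x = h: open {h} ∋ x has {h} ∩ (A ∖ {h}) = ∅, so x is NOT a limit point.
  x = i: open {i} ∋ x has {i} ∩ (A ∖ {i}) = ∅, so x is NOT a limit point.
  x = j: opens ∋ x are {g, h, i, j}; each meets A ∖ {j}, so x IS a limit point.
Collecting: A' = {g, j}.


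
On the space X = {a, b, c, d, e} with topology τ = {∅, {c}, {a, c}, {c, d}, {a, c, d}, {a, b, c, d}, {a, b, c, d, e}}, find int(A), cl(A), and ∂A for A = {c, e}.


int(A) = {c}, cl(A) = {a, b, c, d, e}, ∂A = {a, b, d, e}.

Closed sets in (X, τ) are complements of opens:
  closed(X, τ) = {∅, {e}, {b, e}, {a, b, e}, {b, d, e}, {a, b, d, e}, {a, b, c, d, e}}.
int(A) = ⋃ {U ∈ τ : U ⊆ A}. Opens contained in A: ∅, {c}.
Taking the union of these: int(A) = {c}.
cl(A) = ⋂ {C closed : A ⊆ C}. Closed sets containing A: {a, b, c, d, e}.
Intersecting these: cl(A) = {a, b, c, d, e}.
∂A = cl(A) ∖ int(A) = {a, b, c, d, e} ∖ {c} = {a, b, d, e}.


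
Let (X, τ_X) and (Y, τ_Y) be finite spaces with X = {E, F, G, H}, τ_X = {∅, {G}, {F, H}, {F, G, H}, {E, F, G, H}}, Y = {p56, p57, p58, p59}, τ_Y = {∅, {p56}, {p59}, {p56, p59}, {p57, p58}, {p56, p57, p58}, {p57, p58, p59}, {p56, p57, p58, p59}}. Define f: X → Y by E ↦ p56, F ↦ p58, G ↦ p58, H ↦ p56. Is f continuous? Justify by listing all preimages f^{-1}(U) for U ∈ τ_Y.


f is NOT continuous.

Compute f^{-1}(U) for each U ∈ τ_Y:
  U = ∅: f^{-1}(U) = ∅ ∈ τ_X ✓.
  U = {p56}: f^{-1}(U) = {E, H} ∉ τ_X ✗.
  U = {p59}: f^{-1}(U) = ∅ ∈ τ_X ✓.
  U = {p56, p59}: f^{-1}(U) = {E, H} ∉ τ_X ✗.
  U = {p57, p58}: f^{-1}(U) = {F, G} ∉ τ_X ✗.
  U = {p56, p57, p58}: f^{-1}(U) = {E, F, G, H} ∈ τ_X ✓.
  U = {p57, p58, p59}: f^{-1}(U) = {F, G} ∉ τ_X ✗.
  U = {p56, p57, p58, p59}: f^{-1}(U) = {E, F, G, H} ∈ τ_X ✓.
Found U = {p56} with f^{-1}(U) = {E, H} not in τ_X. Therefore f is NOT continuous.


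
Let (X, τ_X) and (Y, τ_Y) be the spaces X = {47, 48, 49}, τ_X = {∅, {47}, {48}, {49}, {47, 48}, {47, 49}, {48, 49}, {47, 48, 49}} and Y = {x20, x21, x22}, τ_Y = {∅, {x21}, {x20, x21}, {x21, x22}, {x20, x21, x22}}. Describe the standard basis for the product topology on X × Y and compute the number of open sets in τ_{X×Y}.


Basis B = {∅ × ∅, {47} × {x21}, {48} × {x21}, {49} × {x21}, {47} × {x20, x21}, {47} × {x21, x22}, {47, 48} × {x21}, {47, 49} × {x21}, {48} × {x20, x21}, {48} × {x21, x22}, {48, 49} × {x21}, {49} × {x20, x21}, {49} × {x21, x22}, {47} × {x20, x21, x22}, {47, 48, 49} × {x21}, {48} × {x20, x21, x22}, {49} × {x20, x21, x22}, {47, 48} × {x20, x21}, {47, 49} × {x20, x21}, {47, 48} × {x21, x22}, {47, 49} × {x21, x22}, {48, 49} × {x20, x21}, {48, 49} × {x21, x22}, {47, 48} × {x20, x21, x22}, {47, 49} × {x20, x21, x22}, {47, 48, 49} × {x20, x21}, {47, 48, 49} × {x21, x22}, {48, 49} × {x20, x21, x22}, {47, 48, 49} × {x20, x21, x22}}; |τ_{X×Y}| = 125.

Enumerate products U × V with U ∈ τ_X, V ∈ τ_Y (deduplicated):
  ∅ × ∅ = {} (∅)
  {47} × {x21} = {(47,x21)}
  {48} × {x21} = {(48,x21)}
  {49} × {x21} = {(49,x21)}
  {47} × {x20, x21} = {(47,x20), (47,x21)}
  {47} × {x21, x22} = {(47,x21), (47,x22)}
  {47, 48} × {x21} = {(47,x21), (48,x21)}
  {47, 49} × {x21} = {(47,x21), (49,x21)}
  {48} × {x20, x21} = {(48,x20), (48,x21)}
  {48} × {x21, x22} = {(48,x21), (48,x22)}
  {48, 49} × {x21} = {(48,x21), (49,x21)}
  {49} × {x20, x21} = {(49,x20), (49,x21)}
  {49} × {x21, x22} = {(49,x21), (49,x22)}
  {47} × {x20, x21, x22} = {(47,x20), (47,x21), (47,x22)}
  {47, 48, 49} × {x21} = {(47,x21), (48,x21), (49,x21)}
  {48} × {x20, x21, x22} = {(48,x20), (48,x21), (48,x22)}
  {49} × {x20, x21, x22} = {(49,x20), (49,x21), (49,x22)}
  {47, 48} × {x20, x21} = {(47,x20), (47,x21), (48,x20), (48,x21)}
  {47, 49} × {x20, x21} = {(47,x20), (47,x21), (49,x20), (49,x21)}
  {47, 48} × {x21, x22} = {(47,x21), (47,x22), (48,x21), (48,x22)}
  {47, 49} × {x21, x22} = {(47,x21), (47,x22), (49,x21), (49,x22)}
  {48, 49} × {x20, x21} = {(48,x20), (48,x21), (49,x20), (49,x21)}
  {48, 49} × {x21, x22} = {(48,x21), (48,x22), (49,x21), (49,x22)}
  {47, 48} × {x20, x21, x22} = {(47,x20), (47,x21), (47,x22), (48,x20), (48,x21), (48,x22)}
  {47, 49} × {x20, x21, x22} = {(47,x20), (47,x21), (47,x22), (49,x20), (49,x21), (49,x22)}
  {47, 48, 49} × {x20, x21} = {(47,x20), (47,x21), (48,x20), (48,x21), (49,x20), (49,x21)}
  {47, 48, 49} × {x21, x22} = {(47,x21), (47,x22), (48,x21), (48,x22), (49,x21), (49,x22)}
  {48, 49} × {x20, x21, x22} = {(48,x20), (48,x21), (48,x22), (49,x20), (49,x21), (49,x22)}
  {47, 48, 49} × {x20, x21, x22} = {(47,x20), (47,x21), (47,x22), (48,x20), (48,x21), (48,x22), (49,x20), (49,x21), (49,x22)}
These 29 distinct sets form the basis B.
Close under arbitrary unions to get τ_{X×Y}; counting gives |τ_{X×Y}| = 125.


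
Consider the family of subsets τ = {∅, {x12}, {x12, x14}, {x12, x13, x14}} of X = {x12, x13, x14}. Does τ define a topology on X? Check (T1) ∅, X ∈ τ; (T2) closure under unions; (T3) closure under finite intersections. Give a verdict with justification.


τ IS a topology on X.

Axiom (T1): ∅ ∈ τ? Yes; X ∈ τ? Yes.
Axiom (T2/T3): check pairwise unions and intersections of members of τ.
All pairwise intersections and unions checked — each lies in τ. Therefore τ satisfies (T1), (T2), (T3): it IS a topology on X.


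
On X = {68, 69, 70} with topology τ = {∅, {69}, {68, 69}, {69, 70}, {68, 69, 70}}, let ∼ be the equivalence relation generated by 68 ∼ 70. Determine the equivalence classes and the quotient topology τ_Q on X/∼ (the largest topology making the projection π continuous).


X/∼ = {[68=70], [69]}; |τ_Q| = 3.

Equivalence classes: [68=70], [69].
Quotient map π: X → X/∼ sends 68 ↦ [68=70], 69 ↦ [69], 70 ↦ [68=70].
For each subset V ⊆ X/∼, compute π^{-1}(V) ⊆ X and check whether π^{-1}(V) ∈ τ. V is open in τ_Q iff π^{-1}(V) ∈ τ.
  V = {}: π^{-1}(V) = ∅ ∈ τ ✓.
  V = {[68=70]}: π^{-1}(V) = {68, 70} ∉ τ ✗.
  V = {[69]}: π^{-1}(V) = {69} ∈ τ ✓.
  V = {[68=70], [69]}: π^{-1}(V) = {68, 69, 70} ∈ τ ✓.
Open sets in the quotient: τ_Q = {{}, {[69]}, {[68=70], [69]}} (3 elements).


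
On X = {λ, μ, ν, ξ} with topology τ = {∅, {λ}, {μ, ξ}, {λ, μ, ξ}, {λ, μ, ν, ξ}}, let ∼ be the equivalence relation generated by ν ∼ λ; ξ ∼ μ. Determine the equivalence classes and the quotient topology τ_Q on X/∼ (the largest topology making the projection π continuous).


X/∼ = {[λ=ν], [μ=ξ]}; |τ_Q| = 3.

Equivalence classes: [λ=ν], [μ=ξ].
Quotient map π: X → X/∼ sends λ ↦ [λ=ν], μ ↦ [μ=ξ], ν ↦ [λ=ν], ξ ↦ [μ=ξ].
For each subset V ⊆ X/∼, compute π^{-1}(V) ⊆ X and check whether π^{-1}(V) ∈ τ. V is open in τ_Q iff π^{-1}(V) ∈ τ.
  V = {}: π^{-1}(V) = ∅ ∈ τ ✓.
  V = {[λ=ν]}: π^{-1}(V) = {λ, ν} ∉ τ ✗.
  V = {[μ=ξ]}: π^{-1}(V) = {μ, ξ} ∈ τ ✓.
  V = {[λ=ν], [μ=ξ]}: π^{-1}(V) = {λ, μ, ν, ξ} ∈ τ ✓.
Open sets in the quotient: τ_Q = {{}, {[μ=ξ]}, {[λ=ν], [μ=ξ]}} (3 elements).


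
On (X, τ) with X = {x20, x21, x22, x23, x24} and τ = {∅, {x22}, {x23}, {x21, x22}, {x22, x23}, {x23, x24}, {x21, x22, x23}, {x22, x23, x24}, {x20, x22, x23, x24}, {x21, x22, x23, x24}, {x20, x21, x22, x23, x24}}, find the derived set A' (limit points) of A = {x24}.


A' = {x20}

For each x ∈ X, list the open sets U ∈ τ with x ∈ U, then check whether U ∩ (A ∖ {x}) ≠ ∅ for every such U.
  x = x20: opens ∋ x are {x20, x22, x23, x24}, {x20, x21, x22, x23, x24}; each meets A ∖ {x20}, so x IS a limit point.
  x = x21: open {x21, x22} ∋ x has {x21, x22} ∩ (A ∖ {x21}) = ∅, so x is NOT a limit point.
  x = x22: open {x22} ∋ x has {x22} ∩ (A ∖ {x22}) = ∅, so x is NOT a limit point.
  x = x23: open {x23} ∋ x has {x23} ∩ (A ∖ {x23}) = ∅, so x is NOT a limit point.
  x = x24: open {x23, x24} ∋ x has {x23, x24} ∩ (A ∖ {x24}) = ∅, so x is NOT a limit point.
Collecting: A' = {x20}.


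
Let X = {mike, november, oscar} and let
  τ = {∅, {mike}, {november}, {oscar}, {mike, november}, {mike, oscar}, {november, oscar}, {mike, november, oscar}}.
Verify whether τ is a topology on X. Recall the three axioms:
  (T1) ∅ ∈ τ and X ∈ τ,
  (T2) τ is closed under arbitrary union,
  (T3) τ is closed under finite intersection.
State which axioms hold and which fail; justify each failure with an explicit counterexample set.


τ IS a topology on X.

Axiom (T1): ∅ ∈ τ? Yes; X ∈ τ? Yes.
Axiom (T2/T3): check pairwise unions and intersections of members of τ.
All pairwise intersections and unions checked — each lies in τ. Therefore τ satisfies (T1), (T2), (T3): it IS a topology on X.


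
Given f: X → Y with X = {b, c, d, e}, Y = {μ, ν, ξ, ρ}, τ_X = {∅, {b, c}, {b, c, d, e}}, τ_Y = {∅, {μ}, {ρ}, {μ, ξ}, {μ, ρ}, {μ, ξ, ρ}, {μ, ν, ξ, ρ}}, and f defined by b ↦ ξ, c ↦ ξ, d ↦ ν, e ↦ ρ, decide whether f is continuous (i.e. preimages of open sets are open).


f is NOT continuous.

Compute f^{-1}(U) for each U ∈ τ_Y:
  U = ∅: f^{-1}(U) = ∅ ∈ τ_X ✓.
  U = {μ}: f^{-1}(U) = ∅ ∈ τ_X ✓.
  U = {ρ}: f^{-1}(U) = {e} ∉ τ_X ✗.
  U = {μ, ξ}: f^{-1}(U) = {b, c} ∈ τ_X ✓.
  U = {μ, ρ}: f^{-1}(U) = {e} ∉ τ_X ✗.
  U = {μ, ξ, ρ}: f^{-1}(U) = {b, c, e} ∉ τ_X ✗.
  U = {μ, ν, ξ, ρ}: f^{-1}(U) = {b, c, d, e} ∈ τ_X ✓.
Found U = {ρ} with f^{-1}(U) = {e} not in τ_X. Therefore f is NOT continuous.


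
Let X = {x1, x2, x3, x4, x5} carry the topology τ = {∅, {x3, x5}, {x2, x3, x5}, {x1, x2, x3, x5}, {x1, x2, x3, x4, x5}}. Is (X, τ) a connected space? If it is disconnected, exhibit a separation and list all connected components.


(X, τ) is connected.

Find clopen sets (U ∈ τ with X ∖ U ∈ τ):
  U = ∅, X ∖ U = {x1, x2, x3, x4, x5} — both open, so U is clopen.
  U = {x1, x2, x3, x4, x5}, X ∖ U = ∅ — both open, so U is clopen.
Only trivial clopens (∅ and X) exist, so (X, τ) is connected.
Compute connected components by grouping points that agree on all clopens:
  component: {x1, x2, x3, x4, x5}


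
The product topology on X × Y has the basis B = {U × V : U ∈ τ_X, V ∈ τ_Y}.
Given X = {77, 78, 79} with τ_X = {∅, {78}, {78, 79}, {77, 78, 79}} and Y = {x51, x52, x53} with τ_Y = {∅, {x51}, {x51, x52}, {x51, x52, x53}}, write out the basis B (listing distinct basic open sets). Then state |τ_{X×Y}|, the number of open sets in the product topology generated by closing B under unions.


Basis B = {∅ × ∅, {78} × {x51}, {78} × {x51, x52}, {78, 79} × {x51}, {77, 78, 79} × {x51}, {78} × {x51, x52, x53}, {78, 79} × {x51, x52}, {77, 78, 79} × {x51, x52}, {78, 79} × {x51, x52, x53}, {77, 78, 79} × {x51, x52, x53}}; |τ_{X×Y}| = 20.

Enumerate products U × V with U ∈ τ_X, V ∈ τ_Y (deduplicated):
  ∅ × ∅ = {} (∅)
  {78} × {x51} = {(78,x51)}
  {78} × {x51, x52} = {(78,x51), (78,x52)}
  {78, 79} × {x51} = {(78,x51), (79,x51)}
  {77, 78, 79} × {x51} = {(77,x51), (78,x51), (79,x51)}
  {78} × {x51, x52, x53} = {(78,x51), (78,x52), (78,x53)}
  {78, 79} × {x51, x52} = {(78,x51), (78,x52), (79,x51), (79,x52)}
  {77, 78, 79} × {x51, x52} = {(77,x51), (77,x52), (78,x51), (78,x52), (79,x51), (79,x52)}
  {78, 79} × {x51, x52, x53} = {(78,x51), (78,x52), (78,x53), (79,x51), (79,x52), (79,x53)}
  {77, 78, 79} × {x51, x52, x53} = {(77,x51), (77,x52), (77,x53), (78,x51), (78,x52), (78,x53), (79,x51), (79,x52), (79,x53)}
These 10 distinct sets form the basis B.
Close under arbitrary unions to get τ_{X×Y}; counting gives |τ_{X×Y}| = 20.


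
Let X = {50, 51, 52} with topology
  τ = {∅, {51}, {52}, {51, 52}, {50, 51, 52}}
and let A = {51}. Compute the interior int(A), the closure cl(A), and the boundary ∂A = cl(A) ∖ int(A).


int(A) = {51}, cl(A) = {50, 51}, ∂A = {50}.

Closed sets in (X, τ) are complements of opens:
  closed(X, τ) = {∅, {50}, {50, 51}, {50, 52}, {50, 51, 52}}.
int(A) = ⋃ {U ∈ τ : U ⊆ A}. Opens contained in A: ∅, {51}.
Taking the union of these: int(A) = {51}.
cl(A) = ⋂ {C closed : A ⊆ C}. Closed sets containing A: {50, 51}, {50, 51, 52}.
Intersecting these: cl(A) = {50, 51}.
∂A = cl(A) ∖ int(A) = {50, 51} ∖ {51} = {50}.


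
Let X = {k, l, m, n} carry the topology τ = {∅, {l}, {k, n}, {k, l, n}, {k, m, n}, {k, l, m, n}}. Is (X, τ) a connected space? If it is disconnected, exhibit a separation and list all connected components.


(X, τ) is disconnected; components = [{l}, {k, m, n}].

Find clopen sets (U ∈ τ with X ∖ U ∈ τ):
  U = ∅, X ∖ U = {k, l, m, n} — both open, so U is clopen.
  U = {l}, X ∖ U = {k, m, n} — both open, so U is clopen.
  U = {k, m, n}, X ∖ U = {l} — both open, so U is clopen.
  U = {k, l, m, n}, X ∖ U = ∅ — both open, so U is clopen.
Nontrivial clopen(s) exist: e.g. {k, m, n}. So (X, τ) is disconnected.
Compute connected components by grouping points that agree on all clopens:
  component: {l}
  component: {k, m, n}


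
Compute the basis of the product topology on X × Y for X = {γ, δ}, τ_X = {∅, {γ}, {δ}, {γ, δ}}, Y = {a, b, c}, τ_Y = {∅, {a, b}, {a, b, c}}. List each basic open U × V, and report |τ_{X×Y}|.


Basis B = {∅ × ∅, {γ} × {a, b}, {δ} × {a, b}, {γ} × {a, b, c}, {δ} × {a, b, c}, {γ, δ} × {a, b}, {γ, δ} × {a, b, c}}; |τ_{X×Y}| = 9.

Enumerate products U × V with U ∈ τ_X, V ∈ τ_Y (deduplicated):
  ∅ × ∅ = {} (∅)
  {γ} × {a, b} = {(γ,a), (γ,b)}
  {δ} × {a, b} = {(δ,a), (δ,b)}
  {γ} × {a, b, c} = {(γ,a), (γ,b), (γ,c)}
  {δ} × {a, b, c} = {(δ,a), (δ,b), (δ,c)}
  {γ, δ} × {a, b} = {(γ,a), (γ,b), (δ,a), (δ,b)}
  {γ, δ} × {a, b, c} = {(γ,a), (γ,b), (γ,c), (δ,a), (δ,b), (δ,c)}
These 7 distinct sets form the basis B.
Close under arbitrary unions to get τ_{X×Y}; counting gives |τ_{X×Y}| = 9.


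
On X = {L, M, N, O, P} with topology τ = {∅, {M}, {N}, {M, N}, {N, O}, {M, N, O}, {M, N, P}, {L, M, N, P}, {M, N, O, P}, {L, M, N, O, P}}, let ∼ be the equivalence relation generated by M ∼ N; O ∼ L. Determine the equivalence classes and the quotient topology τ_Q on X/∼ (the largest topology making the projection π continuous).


X/∼ = {[L=O], [M=N], [P]}; |τ_Q| = 4.

Equivalence classes: [L=O], [M=N], [P].
Quotient map π: X → X/∼ sends L ↦ [L=O], M ↦ [M=N], N ↦ [M=N], O ↦ [L=O], P ↦ [P].
For each subset V ⊆ X/∼, compute π^{-1}(V) ⊆ X and check whether π^{-1}(V) ∈ τ. V is open in τ_Q iff π^{-1}(V) ∈ τ.
  V = {}: π^{-1}(V) = ∅ ∈ τ ✓.
  V = {[L=O]}: π^{-1}(V) = {L, O} ∉ τ ✗.
  V = {[M=N]}: π^{-1}(V) = {M, N} ∈ τ ✓.
  V = {[L=O], [M=N]}: π^{-1}(V) = {L, M, N, O} ∉ τ ✗.
  V = {[P]}: π^{-1}(V) = {P} ∉ τ ✗.
  V = {[L=O], [P]}: π^{-1}(V) = {L, O, P} ∉ τ ✗.
  V = {[M=N], [P]}: π^{-1}(V) = {M, N, P} ∈ τ ✓.
  V = {[L=O], [M=N], [P]}: π^{-1}(V) = {L, M, N, O, P} ∈ τ ✓.
Open sets in the quotient: τ_Q = {{}, {[M=N]}, {[M=N], [P]}, {[L=O], [M=N], [P]}} (4 elements).


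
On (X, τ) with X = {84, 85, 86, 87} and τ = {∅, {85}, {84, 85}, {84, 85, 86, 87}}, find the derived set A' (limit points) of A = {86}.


A' = {87}

For each x ∈ X, list the open sets U ∈ τ with x ∈ U, then check whether U ∩ (A ∖ {x}) ≠ ∅ for every such U.
  x = 84: open {84, 85} ∋ x has {84, 85} ∩ (A ∖ {84}) = ∅, so x is NOT a limit point.
  x = 85: open {85} ∋ x has {85} ∩ (A ∖ {85}) = ∅, so x is NOT a limit point.
  x = 86: open {84, 85, 86, 87} ∋ x has {84, 85, 86, 87} ∩ (A ∖ {86}) = ∅, so x is NOT a limit point.
  x = 87: opens ∋ x are {84, 85, 86, 87}; each meets A ∖ {87}, so x IS a limit point.
Collecting: A' = {87}.


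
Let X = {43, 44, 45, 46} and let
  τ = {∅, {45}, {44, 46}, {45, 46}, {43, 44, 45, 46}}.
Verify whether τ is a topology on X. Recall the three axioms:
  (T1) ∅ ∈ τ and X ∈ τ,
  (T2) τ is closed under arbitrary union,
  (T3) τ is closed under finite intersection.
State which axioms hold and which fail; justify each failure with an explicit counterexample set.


τ is NOT a topology on X.

Axiom (T1): ∅ ∈ τ? Yes; X ∈ τ? Yes.
Axiom (T2/T3): check pairwise unions and intersections of members of τ.
Counterexample for (T2): {45} ∪ {44, 46} = {44, 45, 46} ∉ τ. Therefore τ is NOT a topology.


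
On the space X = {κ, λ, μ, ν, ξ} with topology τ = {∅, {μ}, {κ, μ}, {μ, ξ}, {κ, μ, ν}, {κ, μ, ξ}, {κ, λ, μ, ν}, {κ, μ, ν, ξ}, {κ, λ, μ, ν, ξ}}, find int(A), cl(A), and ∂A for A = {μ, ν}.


int(A) = {μ}, cl(A) = {κ, λ, μ, ν, ξ}, ∂A = {κ, λ, ν, ξ}.

Closed sets in (X, τ) are complements of opens:
  closed(X, τ) = {∅, {λ}, {ξ}, {λ, ν}, {λ, ξ}, {κ, λ, ν}, {λ, ν, ξ}, {κ, λ, ν, ξ}, {κ, λ, μ, ν, ξ}}.
int(A) = ⋃ {U ∈ τ : U ⊆ A}. Opens contained in A: ∅, {μ}.
Taking the union of these: int(A) = {μ}.
cl(A) = ⋂ {C closed : A ⊆ C}. Closed sets containing A: {κ, λ, μ, ν, ξ}.
Intersecting these: cl(A) = {κ, λ, μ, ν, ξ}.
∂A = cl(A) ∖ int(A) = {κ, λ, μ, ν, ξ} ∖ {μ} = {κ, λ, ν, ξ}.


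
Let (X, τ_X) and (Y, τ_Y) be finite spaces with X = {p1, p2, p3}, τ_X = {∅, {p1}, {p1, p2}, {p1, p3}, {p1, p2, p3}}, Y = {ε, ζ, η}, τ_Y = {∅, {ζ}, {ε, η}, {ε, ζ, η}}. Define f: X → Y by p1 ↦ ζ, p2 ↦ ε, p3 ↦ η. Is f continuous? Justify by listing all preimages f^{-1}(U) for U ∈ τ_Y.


f is NOT continuous.

Compute f^{-1}(U) for each U ∈ τ_Y:
  U = ∅: f^{-1}(U) = ∅ ∈ τ_X ✓.
  U = {ζ}: f^{-1}(U) = {p1} ∈ τ_X ✓.
  U = {ε, η}: f^{-1}(U) = {p2, p3} ∉ τ_X ✗.
  U = {ε, ζ, η}: f^{-1}(U) = {p1, p2, p3} ∈ τ_X ✓.
Found U = {ε, η} with f^{-1}(U) = {p2, p3} not in τ_X. Therefore f is NOT continuous.


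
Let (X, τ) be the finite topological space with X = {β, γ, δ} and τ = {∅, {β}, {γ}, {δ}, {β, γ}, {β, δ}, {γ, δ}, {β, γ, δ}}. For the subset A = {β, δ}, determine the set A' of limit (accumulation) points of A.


A' = ∅

For each x ∈ X, list the open sets U ∈ τ with x ∈ U, then check whether U ∩ (A ∖ {x}) ≠ ∅ for every such U.
  x = β: open {β} ∋ x has {β} ∩ (A ∖ {β}) = ∅, so x is NOT a limit point.
  x = γ: open {γ} ∋ x has {γ} ∩ (A ∖ {γ}) = ∅, so x is NOT a limit point.
  x = δ: open {δ} ∋ x has {δ} ∩ (A ∖ {δ}) = ∅, so x is NOT a limit point.
Collecting: A' = ∅.


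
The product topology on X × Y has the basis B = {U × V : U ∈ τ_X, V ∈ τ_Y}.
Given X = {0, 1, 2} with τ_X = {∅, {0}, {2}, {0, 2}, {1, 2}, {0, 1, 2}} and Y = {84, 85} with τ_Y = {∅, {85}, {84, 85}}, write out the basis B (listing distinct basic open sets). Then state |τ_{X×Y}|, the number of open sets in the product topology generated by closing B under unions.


Basis B = {∅ × ∅, {0} × {85}, {2} × {85}, {0} × {84, 85}, {0, 2} × {85}, {1, 2} × {85}, {2} × {84, 85}, {0, 1, 2} × {85}, {0, 2} × {84, 85}, {1, 2} × {84, 85}, {0, 1, 2} × {84, 85}}; |τ_{X×Y}| = 18.

Enumerate products U × V with U ∈ τ_X, V ∈ τ_Y (deduplicated):
  ∅ × ∅ = {} (∅)
  {0} × {85} = {(0,85)}
  {2} × {85} = {(2,85)}
  {0} × {84, 85} = {(0,84), (0,85)}
  {0, 2} × {85} = {(0,85), (2,85)}
  {1, 2} × {85} = {(1,85), (2,85)}
  {2} × {84, 85} = {(2,84), (2,85)}
  {0, 1, 2} × {85} = {(0,85), (1,85), (2,85)}
  {0, 2} × {84, 85} = {(0,84), (0,85), (2,84), (2,85)}
  {1, 2} × {84, 85} = {(1,84), (1,85), (2,84), (2,85)}
  {0, 1, 2} × {84, 85} = {(0,84), (0,85), (1,84), (1,85), (2,84), (2,85)}
These 11 distinct sets form the basis B.
Close under arbitrary unions to get τ_{X×Y}; counting gives |τ_{X×Y}| = 18.


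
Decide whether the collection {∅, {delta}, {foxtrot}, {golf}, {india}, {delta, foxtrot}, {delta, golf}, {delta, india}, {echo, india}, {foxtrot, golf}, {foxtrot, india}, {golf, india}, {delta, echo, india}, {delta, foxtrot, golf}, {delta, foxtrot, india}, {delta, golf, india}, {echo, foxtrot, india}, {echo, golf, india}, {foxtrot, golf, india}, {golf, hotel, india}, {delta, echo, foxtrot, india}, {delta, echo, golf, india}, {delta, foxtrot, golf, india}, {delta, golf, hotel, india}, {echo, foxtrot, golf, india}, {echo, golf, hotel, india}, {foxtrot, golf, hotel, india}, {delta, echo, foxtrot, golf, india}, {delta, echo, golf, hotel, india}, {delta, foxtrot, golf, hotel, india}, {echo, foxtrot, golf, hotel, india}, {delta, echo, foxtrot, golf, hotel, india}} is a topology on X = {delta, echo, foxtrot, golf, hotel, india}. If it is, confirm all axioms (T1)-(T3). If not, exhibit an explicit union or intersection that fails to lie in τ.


τ IS a topology on X.

Axiom (T1): ∅ ∈ τ? Yes; X ∈ τ? Yes.
Axiom (T2/T3): check pairwise unions and intersections of members of τ.
All pairwise intersections and unions checked — each lies in τ. Therefore τ satisfies (T1), (T2), (T3): it IS a topology on X.


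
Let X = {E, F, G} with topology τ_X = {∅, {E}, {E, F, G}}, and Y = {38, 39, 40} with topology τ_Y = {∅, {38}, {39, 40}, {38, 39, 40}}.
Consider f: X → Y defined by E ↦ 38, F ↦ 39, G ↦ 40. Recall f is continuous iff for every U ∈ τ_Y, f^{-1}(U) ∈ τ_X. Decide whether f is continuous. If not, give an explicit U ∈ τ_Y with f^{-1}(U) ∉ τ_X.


f is NOT continuous.

Compute f^{-1}(U) for each U ∈ τ_Y:
  U = ∅: f^{-1}(U) = ∅ ∈ τ_X ✓.
  U = {38}: f^{-1}(U) = {E} ∈ τ_X ✓.
  U = {39, 40}: f^{-1}(U) = {F, G} ∉ τ_X ✗.
  U = {38, 39, 40}: f^{-1}(U) = {E, F, G} ∈ τ_X ✓.
Found U = {39, 40} with f^{-1}(U) = {F, G} not in τ_X. Therefore f is NOT continuous.


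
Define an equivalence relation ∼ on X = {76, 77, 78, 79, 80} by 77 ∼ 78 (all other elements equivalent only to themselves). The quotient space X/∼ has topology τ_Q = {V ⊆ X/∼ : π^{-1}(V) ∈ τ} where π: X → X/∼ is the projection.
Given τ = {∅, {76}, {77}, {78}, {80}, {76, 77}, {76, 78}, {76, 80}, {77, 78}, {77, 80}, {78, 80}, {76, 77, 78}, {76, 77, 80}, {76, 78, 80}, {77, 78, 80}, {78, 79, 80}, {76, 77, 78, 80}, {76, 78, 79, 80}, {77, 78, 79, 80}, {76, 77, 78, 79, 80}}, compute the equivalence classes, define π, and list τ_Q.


X/∼ = {[76], [77=78], [79], [80]}; |τ_Q| = 10.

Equivalence classes: [76], [77=78], [79], [80].
Quotient map π: X → X/∼ sends 76 ↦ [76], 77 ↦ [77=78], 78 ↦ [77=78], 79 ↦ [79], 80 ↦ [80].
For each subset V ⊆ X/∼, compute π^{-1}(V) ⊆ X and check whether π^{-1}(V) ∈ τ. V is open in τ_Q iff π^{-1}(V) ∈ τ.
  V = {}: π^{-1}(V) = ∅ ∈ τ ✓.
  V = {[76]}: π^{-1}(V) = {76} ∈ τ ✓.
  V = {[77=78]}: π^{-1}(V) = {77, 78} ∈ τ ✓.
  V = {[76], [77=78]}: π^{-1}(V) = {76, 77, 78} ∈ τ ✓.
  V = {[79]}: π^{-1}(V) = {79} ∉ τ ✗.
  V = {[76], [79]}: π^{-1}(V) = {76, 79} ∉ τ ✗.
  V = {[77=78], [79]}: π^{-1}(V) = {77, 78, 79} ∉ τ ✗.
  V = {[76], [77=78], [79]}: π^{-1}(V) = {76, 77, 78, 79} ∉ τ ✗.
  V = {[80]}: π^{-1}(V) = {80} ∈ τ ✓.
  V = {[76], [80]}: π^{-1}(V) = {76, 80} ∈ τ ✓.
  V = {[77=78], [80]}: π^{-1}(V) = {77, 78, 80} ∈ τ ✓.
  V = {[76], [77=78], [80]}: π^{-1}(V) = {76, 77, 78, 80} ∈ τ ✓.
  V = {[79], [80]}: π^{-1}(V) = {79, 80} ∉ τ ✗.
  V = {[76], [79], [80]}: π^{-1}(V) = {76, 79, 80} ∉ τ ✗.
  V = {[77=78], [79], [80]}: π^{-1}(V) = {77, 78, 79, 80} ∈ τ ✓.
  V = {[76], [77=78], [79], [80]}: π^{-1}(V) = {76, 77, 78, 79, 80} ∈ τ ✓.
Open sets in the quotient: τ_Q = {{}, {[76]}, {[77=78]}, {[76], [77=78]}, {[80]}, {[76], [80]}, {[77=78], [80]}, {[76], [77=78], [80]}, {[77=78], [79], [80]}, {[76], [77=78], [79], [80]}} (10 elements).


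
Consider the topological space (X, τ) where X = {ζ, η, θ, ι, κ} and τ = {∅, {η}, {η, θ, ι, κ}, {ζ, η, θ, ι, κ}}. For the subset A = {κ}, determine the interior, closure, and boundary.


int(A) = ∅, cl(A) = {ζ, θ, ι, κ}, ∂A = {ζ, θ, ι, κ}.

Closed sets in (X, τ) are complements of opens:
  closed(X, τ) = {∅, {ζ}, {ζ, θ, ι, κ}, {ζ, η, θ, ι, κ}}.
int(A) = ⋃ {U ∈ τ : U ⊆ A}. Opens contained in A: ∅.
Taking the union of these: int(A) = ∅.
cl(A) = ⋂ {C closed : A ⊆ C}. Closed sets containing A: {ζ, θ, ι, κ}, {ζ, η, θ, ι, κ}.
Intersecting these: cl(A) = {ζ, θ, ι, κ}.
∂A = cl(A) ∖ int(A) = {ζ, θ, ι, κ} ∖ ∅ = {ζ, θ, ι, κ}.


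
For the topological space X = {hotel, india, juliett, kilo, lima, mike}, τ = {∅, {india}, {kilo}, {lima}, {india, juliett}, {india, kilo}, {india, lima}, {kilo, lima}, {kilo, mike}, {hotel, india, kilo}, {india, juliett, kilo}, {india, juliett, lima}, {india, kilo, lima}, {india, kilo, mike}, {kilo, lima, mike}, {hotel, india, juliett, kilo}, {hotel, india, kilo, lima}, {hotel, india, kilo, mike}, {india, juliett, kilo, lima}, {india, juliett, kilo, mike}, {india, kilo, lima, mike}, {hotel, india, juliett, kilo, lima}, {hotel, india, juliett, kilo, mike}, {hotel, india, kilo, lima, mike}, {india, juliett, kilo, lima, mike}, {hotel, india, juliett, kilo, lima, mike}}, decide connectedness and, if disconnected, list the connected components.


(X, τ) is disconnected; components = [{lima}, {hotel, india, juliett, kilo, mike}].

Find clopen sets (U ∈ τ with X ∖ U ∈ τ):
  U = ∅, X ∖ U = {hotel, india, juliett, kilo, lima, mike} — both open, so U is clopen.
  U = {lima}, X ∖ U = {hotel, india, juliett, kilo, mike} — both open, so U is clopen.
  U = {hotel, india, juliett, kilo, mike}, X ∖ U = {lima} — both open, so U is clopen.
  U = {hotel, india, juliett, kilo, lima, mike}, X ∖ U = ∅ — both open, so U is clopen.
Nontrivial clopen(s) exist: e.g. {lima}. So (X, τ) is disconnected.
Compute connected components by grouping points that agree on all clopens:
  component: {lima}
  component: {hotel, india, juliett, kilo, mike}


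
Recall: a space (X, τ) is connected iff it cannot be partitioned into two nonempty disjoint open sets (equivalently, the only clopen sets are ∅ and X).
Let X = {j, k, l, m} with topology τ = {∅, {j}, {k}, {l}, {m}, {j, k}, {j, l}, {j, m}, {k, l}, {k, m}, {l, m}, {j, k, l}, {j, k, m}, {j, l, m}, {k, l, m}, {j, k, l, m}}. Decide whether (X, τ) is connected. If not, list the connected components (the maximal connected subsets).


(X, τ) is disconnected; components = [{j}, {k}, {l}, {m}].

Find clopen sets (U ∈ τ with X ∖ U ∈ τ):
  U = ∅, X ∖ U = {j, k, l, m} — both open, so U is clopen.
  U = {j}, X ∖ U = {k, l, m} — both open, so U is clopen.
  U = {k}, X ∖ U = {j, l, m} — both open, so U is clopen.
  U = {l}, X ∖ U = {j, k, m} — both open, so U is clopen.
  U = {m}, X ∖ U = {j, k, l} — both open, so U is clopen.
  U = {j, k}, X ∖ U = {l, m} — both open, so U is clopen.
  U = {j, l}, X ∖ U = {k, m} — both open, so U is clopen.
  U = {j, m}, X ∖ U = {k, l} — both open, so U is clopen.
  U = {k, l}, X ∖ U = {j, m} — both open, so U is clopen.
  U = {k, m}, X ∖ U = {j, l} — both open, so U is clopen.
  U = {l, m}, X ∖ U = {j, k} — both open, so U is clopen.
  U = {j, k, l}, X ∖ U = {m} — both open, so U is clopen.
  U = {j, k, m}, X ∖ U = {l} — both open, so U is clopen.
  U = {j, l, m}, X ∖ U = {k} — both open, so U is clopen.
  U = {k, l, m}, X ∖ U = {j} — both open, so U is clopen.
  U = {j, k, l, m}, X ∖ U = ∅ — both open, so U is clopen.
Nontrivial clopen(s) exist: e.g. {j, l, m}. So (X, τ) is disconnected.
Compute connected components by grouping points that agree on all clopens:
  component: {j}
  component: {k}
  component: {l}
  component: {m}


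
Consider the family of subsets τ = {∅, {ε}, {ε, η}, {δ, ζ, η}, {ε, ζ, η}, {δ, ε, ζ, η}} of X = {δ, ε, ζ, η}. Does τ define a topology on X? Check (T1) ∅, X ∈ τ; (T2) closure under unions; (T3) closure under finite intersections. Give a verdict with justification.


τ is NOT a topology on X.

Axiom (T1): ∅ ∈ τ? Yes; X ∈ τ? Yes.
Axiom (T2/T3): check pairwise unions and intersections of members of τ.
Counterexample for (T3): {ε, η} ∩ {δ, ζ, η} = {η} ∉ τ. Therefore τ is NOT a topology.


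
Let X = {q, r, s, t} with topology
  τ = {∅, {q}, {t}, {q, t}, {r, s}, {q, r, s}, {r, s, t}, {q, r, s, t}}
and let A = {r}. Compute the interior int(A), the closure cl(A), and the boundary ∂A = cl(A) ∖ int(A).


int(A) = ∅, cl(A) = {r, s}, ∂A = {r, s}.

Closed sets in (X, τ) are complements of opens:
  closed(X, τ) = {∅, {q}, {t}, {q, t}, {r, s}, {q, r, s}, {r, s, t}, {q, r, s, t}}.
int(A) = ⋃ {U ∈ τ : U ⊆ A}. Opens contained in A: ∅.
Taking the union of these: int(A) = ∅.
cl(A) = ⋂ {C closed : A ⊆ C}. Closed sets containing A: {r, s}, {q, r, s}, {r, s, t}, {q, r, s, t}.
Intersecting these: cl(A) = {r, s}.
∂A = cl(A) ∖ int(A) = {r, s} ∖ ∅ = {r, s}.


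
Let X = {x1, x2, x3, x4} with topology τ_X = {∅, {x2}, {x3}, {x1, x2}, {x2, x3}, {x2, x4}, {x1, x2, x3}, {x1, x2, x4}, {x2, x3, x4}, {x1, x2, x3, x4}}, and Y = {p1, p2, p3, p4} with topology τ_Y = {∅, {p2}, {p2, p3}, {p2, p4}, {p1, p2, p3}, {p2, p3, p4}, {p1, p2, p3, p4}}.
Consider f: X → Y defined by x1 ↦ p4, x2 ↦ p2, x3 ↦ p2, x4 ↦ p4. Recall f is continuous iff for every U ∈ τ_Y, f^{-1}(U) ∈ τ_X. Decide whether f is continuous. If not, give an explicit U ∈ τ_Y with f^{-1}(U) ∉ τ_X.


f IS continuous.

Compute f^{-1}(U) for each U ∈ τ_Y:
  U = ∅: f^{-1}(U) = ∅ ∈ τ_X ✓.
  U = {p2}: f^{-1}(U) = {x2, x3} ∈ τ_X ✓.
  U = {p2, p3}: f^{-1}(U) = {x2, x3} ∈ τ_X ✓.
  U = {p2, p4}: f^{-1}(U) = {x1, x2, x3, x4} ∈ τ_X ✓.
  U = {p1, p2, p3}: f^{-1}(U) = {x2, x3} ∈ τ_X ✓.
  U = {p2, p3, p4}: f^{-1}(U) = {x1, x2, x3, x4} ∈ τ_X ✓.
  U = {p1, p2, p3, p4}: f^{-1}(U) = {x1, x2, x3, x4} ∈ τ_X ✓.
Every preimage lies in τ_X, so f IS continuous.


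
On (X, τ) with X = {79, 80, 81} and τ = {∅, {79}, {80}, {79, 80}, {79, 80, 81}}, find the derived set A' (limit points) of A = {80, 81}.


A' = {81}

For each x ∈ X, list the open sets U ∈ τ with x ∈ U, then check whether U ∩ (A ∖ {x}) ≠ ∅ for every such U.
  x = 79: open {79} ∋ x has {79} ∩ (A ∖ {79}) = ∅, so x is NOT a limit point.
  x = 80: open {80} ∋ x has {80} ∩ (A ∖ {80}) = ∅, so x is NOT a limit point.
  x = 81: opens ∋ x are {79, 80, 81}; each meets A ∖ {81}, so x IS a limit point.
Collecting: A' = {81}.


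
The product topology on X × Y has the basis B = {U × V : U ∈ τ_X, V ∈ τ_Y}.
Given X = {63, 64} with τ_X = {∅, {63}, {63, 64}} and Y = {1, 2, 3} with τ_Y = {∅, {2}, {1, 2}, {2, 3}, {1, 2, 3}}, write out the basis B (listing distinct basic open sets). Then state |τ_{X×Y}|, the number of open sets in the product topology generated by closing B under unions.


Basis B = {∅ × ∅, {63} × {2}, {63} × {1, 2}, {63} × {2, 3}, {63, 64} × {2}, {63} × {1, 2, 3}, {63, 64} × {1, 2}, {63, 64} × {2, 3}, {63, 64} × {1, 2, 3}}; |τ_{X×Y}| = 14.

Enumerate products U × V with U ∈ τ_X, V ∈ τ_Y (deduplicated):
  ∅ × ∅ = {} (∅)
  {63} × {2} = {(63,2)}
  {63} × {1, 2} = {(63,1), (63,2)}
  {63} × {2, 3} = {(63,2), (63,3)}
  {63, 64} × {2} = {(63,2), (64,2)}
  {63} × {1, 2, 3} = {(63,1), (63,2), (63,3)}
  {63, 64} × {1, 2} = {(63,1), (63,2), (64,1), (64,2)}
  {63, 64} × {2, 3} = {(63,2), (63,3), (64,2), (64,3)}
  {63, 64} × {1, 2, 3} = {(63,1), (63,2), (63,3), (64,1), (64,2), (64,3)}
These 9 distinct sets form the basis B.
Close under arbitrary unions to get τ_{X×Y}; counting gives |τ_{X×Y}| = 14.


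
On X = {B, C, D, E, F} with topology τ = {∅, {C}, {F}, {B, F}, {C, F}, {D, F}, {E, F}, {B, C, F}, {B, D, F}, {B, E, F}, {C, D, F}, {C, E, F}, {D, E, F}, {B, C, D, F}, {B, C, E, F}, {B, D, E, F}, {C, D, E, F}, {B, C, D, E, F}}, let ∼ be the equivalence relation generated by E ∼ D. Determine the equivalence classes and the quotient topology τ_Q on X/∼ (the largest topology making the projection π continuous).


X/∼ = {[B], [C], [D=E], [F]}; |τ_Q| = 10.

Equivalence classes: [B], [C], [D=E], [F].
Quotient map π: X → X/∼ sends B ↦ [B], C ↦ [C], D ↦ [D=E], E ↦ [D=E], F ↦ [F].
For each subset V ⊆ X/∼, compute π^{-1}(V) ⊆ X and check whether π^{-1}(V) ∈ τ. V is open in τ_Q iff π^{-1}(V) ∈ τ.
  V = {}: π^{-1}(V) = ∅ ∈ τ ✓.
  V = {[B]}: π^{-1}(V) = {B} ∉ τ ✗.
  V = {[C]}: π^{-1}(V) = {C} ∈ τ ✓.
  V = {[B], [C]}: π^{-1}(V) = {B, C} ∉ τ ✗.
  V = {[D=E]}: π^{-1}(V) = {D, E} ∉ τ ✗.
  V = {[B], [D=E]}: π^{-1}(V) = {B, D, E} ∉ τ ✗.
  V = {[C], [D=E]}: π^{-1}(V) = {C, D, E} ∉ τ ✗.
  V = {[B], [C], [D=E]}: π^{-1}(V) = {B, C, D, E} ∉ τ ✗.
  V = {[F]}: π^{-1}(V) = {F} ∈ τ ✓.
  V = {[B], [F]}: π^{-1}(V) = {B, F} ∈ τ ✓.
  V = {[C], [F]}: π^{-1}(V) = {C, F} ∈ τ ✓.
  V = {[B], [C], [F]}: π^{-1}(V) = {B, C, F} ∈ τ ✓.
  V = {[D=E], [F]}: π^{-1}(V) = {D, E, F} ∈ τ ✓.
  V = {[B], [D=E], [F]}: π^{-1}(V) = {B, D, E, F} ∈ τ ✓.
  V = {[C], [D=E], [F]}: π^{-1}(V) = {C, D, E, F} ∈ τ ✓.
  V = {[B], [C], [D=E], [F]}: π^{-1}(V) = {B, C, D, E, F} ∈ τ ✓.
Open sets in the quotient: τ_Q = {{}, {[C]}, {[F]}, {[B], [F]}, {[C], [F]}, {[B], [C], [F]}, {[D=E], [F]}, {[B], [D=E], [F]}, {[C], [D=E], [F]}, {[B], [C], [D=E], [F]}} (10 elements).


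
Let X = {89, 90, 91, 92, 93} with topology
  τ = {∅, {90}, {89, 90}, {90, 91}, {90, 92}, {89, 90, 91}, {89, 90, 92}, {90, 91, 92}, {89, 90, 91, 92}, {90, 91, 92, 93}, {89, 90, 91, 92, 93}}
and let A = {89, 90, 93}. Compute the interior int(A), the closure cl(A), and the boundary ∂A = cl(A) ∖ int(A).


int(A) = {89, 90}, cl(A) = {89, 90, 91, 92, 93}, ∂A = {91, 92, 93}.

Closed sets in (X, τ) are complements of opens:
  closed(X, τ) = {∅, {89}, {93}, {89, 93}, {91, 93}, {92, 93}, {89, 91, 93}, {89, 92, 93}, {91, 92, 93}, {89, 91, 92, 93}, {89, 90, 91, 92, 93}}.
int(A) = ⋃ {U ∈ τ : U ⊆ A}. Opens contained in A: ∅, {90}, {89, 90}.
Taking the union of these: int(A) = {89, 90}.
cl(A) = ⋂ {C closed : A ⊆ C}. Closed sets containing A: {89, 90, 91, 92, 93}.
Intersecting these: cl(A) = {89, 90, 91, 92, 93}.
∂A = cl(A) ∖ int(A) = {89, 90, 91, 92, 93} ∖ {89, 90} = {91, 92, 93}.


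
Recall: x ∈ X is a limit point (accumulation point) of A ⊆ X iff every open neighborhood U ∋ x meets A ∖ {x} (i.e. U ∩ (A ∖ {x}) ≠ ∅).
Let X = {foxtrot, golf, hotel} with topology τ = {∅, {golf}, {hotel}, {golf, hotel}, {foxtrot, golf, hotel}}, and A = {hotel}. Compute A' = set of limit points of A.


A' = {foxtrot}

For each x ∈ X, list the open sets U ∈ τ with x ∈ U, then check whether U ∩ (A ∖ {x}) ≠ ∅ for every such U.
  x = foxtrot: opens ∋ x are {foxtrot, golf, hotel}; each meets A ∖ {foxtrot}, so x IS a limit point.
  x = golf: open {golf} ∋ x has {golf} ∩ (A ∖ {golf}) = ∅, so x is NOT a limit point.
  x = hotel: open {hotel} ∋ x has {hotel} ∩ (A ∖ {hotel}) = ∅, so x is NOT a limit point.
Collecting: A' = {foxtrot}.


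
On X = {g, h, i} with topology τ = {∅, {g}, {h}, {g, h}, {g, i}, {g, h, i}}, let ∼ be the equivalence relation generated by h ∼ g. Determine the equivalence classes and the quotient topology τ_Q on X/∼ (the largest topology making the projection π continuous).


X/∼ = {[g=h], [i]}; |τ_Q| = 3.

Equivalence classes: [g=h], [i].
Quotient map π: X → X/∼ sends g ↦ [g=h], h ↦ [g=h], i ↦ [i].
For each subset V ⊆ X/∼, compute π^{-1}(V) ⊆ X and check whether π^{-1}(V) ∈ τ. V is open in τ_Q iff π^{-1}(V) ∈ τ.
  V = {}: π^{-1}(V) = ∅ ∈ τ ✓.
  V = {[g=h]}: π^{-1}(V) = {g, h} ∈ τ ✓.
  V = {[i]}: π^{-1}(V) = {i} ∉ τ ✗.
  V = {[g=h], [i]}: π^{-1}(V) = {g, h, i} ∈ τ ✓.
Open sets in the quotient: τ_Q = {{}, {[g=h]}, {[g=h], [i]}} (3 elements).


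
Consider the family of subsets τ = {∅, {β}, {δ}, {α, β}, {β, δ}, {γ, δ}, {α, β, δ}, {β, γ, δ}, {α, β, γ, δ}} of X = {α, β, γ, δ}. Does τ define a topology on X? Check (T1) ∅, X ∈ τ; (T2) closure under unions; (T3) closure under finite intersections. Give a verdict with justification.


τ IS a topology on X.

Axiom (T1): ∅ ∈ τ? Yes; X ∈ τ? Yes.
Axiom (T2/T3): check pairwise unions and intersections of members of τ.
All pairwise intersections and unions checked — each lies in τ. Therefore τ satisfies (T1), (T2), (T3): it IS a topology on X.


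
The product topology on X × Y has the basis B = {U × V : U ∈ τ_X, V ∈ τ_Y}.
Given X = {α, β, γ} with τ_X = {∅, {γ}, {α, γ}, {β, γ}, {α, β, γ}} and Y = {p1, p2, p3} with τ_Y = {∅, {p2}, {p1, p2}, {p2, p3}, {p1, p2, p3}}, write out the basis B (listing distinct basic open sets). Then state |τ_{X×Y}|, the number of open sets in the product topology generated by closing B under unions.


Basis B = {∅ × ∅, {γ} × {p2}, {α, γ} × {p2}, {β, γ} × {p2}, {γ} × {p1, p2}, {γ} × {p2, p3}, {α, β, γ} × {p2}, {γ} × {p1, p2, p3}, {α, γ} × {p1, p2}, {α, γ} × {p2, p3}, {β, γ} × {p1, p2}, {β, γ} × {p2, p3}, {α, γ} × {p1, p2, p3}, {α, β, γ} × {p1, p2}, {α, β, γ} × {p2, p3}, {β, γ} × {p1, p2, p3}, {α, β, γ} × {p1, p2, p3}}; |τ_{X×Y}| = 48.

Enumerate products U × V with U ∈ τ_X, V ∈ τ_Y (deduplicated):
  ∅ × ∅ = {} (∅)
  {γ} × {p2} = {(γ,p2)}
  {α, γ} × {p2} = {(α,p2), (γ,p2)}
  {β, γ} × {p2} = {(β,p2), (γ,p2)}
  {γ} × {p1, p2} = {(γ,p1), (γ,p2)}
  {γ} × {p2, p3} = {(γ,p2), (γ,p3)}
  {α, β, γ} × {p2} = {(α,p2), (β,p2), (γ,p2)}
  {γ} × {p1, p2, p3} = {(γ,p1), (γ,p2), (γ,p3)}
  {α, γ} × {p1, p2} = {(α,p1), (α,p2), (γ,p1), (γ,p2)}
  {α, γ} × {p2, p3} = {(α,p2), (α,p3), (γ,p2), (γ,p3)}
  {β, γ} × {p1, p2} = {(β,p1), (β,p2), (γ,p1), (γ,p2)}
  {β, γ} × {p2, p3} = {(β,p2), (β,p3), (γ,p2), (γ,p3)}
  {α, γ} × {p1, p2, p3} = {(α,p1), (α,p2), (α,p3), (γ,p1), (γ,p2), (γ,p3)}
  {α, β, γ} × {p1, p2} = {(α,p1), (α,p2), (β,p1), (β,p2), (γ,p1), (γ,p2)}
  {α, β, γ} × {p2, p3} = {(α,p2), (α,p3), (β,p2), (β,p3), (γ,p2), (γ,p3)}
  {β, γ} × {p1, p2, p3} = {(β,p1), (β,p2), (β,p3), (γ,p1), (γ,p2), (γ,p3)}
  {α, β, γ} × {p1, p2, p3} = {(α,p1), (α,p2), (α,p3), (β,p1), (β,p2), (β,p3), (γ,p1), (γ,p2), (γ,p3)}
These 17 distinct sets form the basis B.
Close under arbitrary unions to get τ_{X×Y}; counting gives |τ_{X×Y}| = 48.


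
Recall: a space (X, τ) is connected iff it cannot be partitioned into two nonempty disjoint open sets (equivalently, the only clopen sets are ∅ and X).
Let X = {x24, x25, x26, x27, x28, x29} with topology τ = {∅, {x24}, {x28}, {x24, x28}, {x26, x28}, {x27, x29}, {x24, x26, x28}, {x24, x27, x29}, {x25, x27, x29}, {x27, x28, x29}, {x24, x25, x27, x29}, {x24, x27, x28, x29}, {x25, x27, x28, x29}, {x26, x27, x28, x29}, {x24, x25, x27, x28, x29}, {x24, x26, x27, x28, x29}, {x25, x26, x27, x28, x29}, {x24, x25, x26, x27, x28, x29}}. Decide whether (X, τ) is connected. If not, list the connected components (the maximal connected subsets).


(X, τ) is disconnected; components = [{x24}, {x26, x28}, {x25, x27, x29}].

Find clopen sets (U ∈ τ with X ∖ U ∈ τ):
  U = ∅, X ∖ U = {x24, x25, x26, x27, x28, x29} — both open, so U is clopen.
  U = {x24}, X ∖ U = {x25, x26, x27, x28, x29} — both open, so U is clopen.
  U = {x26, x28}, X ∖ U = {x24, x25, x27, x29} — both open, so U is clopen.
  U = {x24, x26, x28}, X ∖ U = {x25, x27, x29} — both open, so U is clopen.
  U = {x25, x27, x29}, X ∖ U = {x24, x26, x28} — both open, so U is clopen.
  U = {x24, x25, x27, x29}, X ∖ U = {x26, x28} — both open, so U is clopen.
  U = {x25, x26, x27, x28, x29}, X ∖ U = {x24} — both open, so U is clopen.
  U = {x24, x25, x26, x27, x28, x29}, X ∖ U = ∅ — both open, so U is clopen.
Nontrivial clopen(s) exist: e.g. {x26, x28}. So (X, τ) is disconnected.
Compute connected components by grouping points that agree on all clopens:
  component: {x24}
  component: {x26, x28}
  component: {x25, x27, x29}
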